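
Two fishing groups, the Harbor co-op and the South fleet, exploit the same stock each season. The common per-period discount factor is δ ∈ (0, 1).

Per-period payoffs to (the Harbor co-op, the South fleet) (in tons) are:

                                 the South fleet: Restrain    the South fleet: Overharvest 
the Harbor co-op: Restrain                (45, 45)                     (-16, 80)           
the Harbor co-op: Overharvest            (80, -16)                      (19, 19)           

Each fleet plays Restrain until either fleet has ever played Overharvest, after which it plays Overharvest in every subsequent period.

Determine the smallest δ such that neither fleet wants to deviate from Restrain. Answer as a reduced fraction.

Cooperation forever yields 45 each period: 45/(1−δ).
Deviating yields 80 once, then 19 forever: 80 + 19δ/(1−δ).
No profitable deviation requires 45/(1−δ) ≥ 80 + 19δ/(1−δ).
Multiplying by (1−δ): 45 ≥ 80(1−δ) + 19δ = 80 − 61δ.
So 61δ ≥ 35, i.e. δ ≥ 35/61.

35/61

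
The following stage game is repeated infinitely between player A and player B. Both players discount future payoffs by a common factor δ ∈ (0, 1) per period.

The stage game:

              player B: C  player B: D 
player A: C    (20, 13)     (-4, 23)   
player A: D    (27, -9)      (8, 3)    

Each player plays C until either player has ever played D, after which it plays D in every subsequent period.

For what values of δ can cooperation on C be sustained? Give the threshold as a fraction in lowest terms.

1/2

player A: cooperation gives 20 each period; deviation gives 27 once then 8 forever.
  20/(1−δ) ≥ 27 + 8δ/(1−δ) ⇒ δ ≥ 7/19.
player B: cooperation gives 13 each period; deviation gives 23 once then 3 forever.
  δ ≥ 10/20 = 1/2.
Both must hold, so the binding constraint is player B's: δ ≥ 1/2.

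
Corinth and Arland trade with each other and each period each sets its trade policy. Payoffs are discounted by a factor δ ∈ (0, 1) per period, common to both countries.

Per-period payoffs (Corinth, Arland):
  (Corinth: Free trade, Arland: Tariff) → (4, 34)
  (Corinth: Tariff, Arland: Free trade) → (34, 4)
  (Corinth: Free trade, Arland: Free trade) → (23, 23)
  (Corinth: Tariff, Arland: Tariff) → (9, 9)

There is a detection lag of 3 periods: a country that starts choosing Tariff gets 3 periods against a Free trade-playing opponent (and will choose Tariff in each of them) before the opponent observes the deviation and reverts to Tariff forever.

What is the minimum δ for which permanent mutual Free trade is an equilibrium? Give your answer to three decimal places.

0.761

A deviator earns 34 for 3 periods, then 9 forever; cooperating earns 23 forever. Multiplying the IC by (1−δ):
23 ≥ 34(1−δ^3) + 9δ^3, so 25·δ^3 ≥ 11 and δ^3 ≥ 11/25.
δ ≥ (11/25)^(1/3) ≈ 0.761.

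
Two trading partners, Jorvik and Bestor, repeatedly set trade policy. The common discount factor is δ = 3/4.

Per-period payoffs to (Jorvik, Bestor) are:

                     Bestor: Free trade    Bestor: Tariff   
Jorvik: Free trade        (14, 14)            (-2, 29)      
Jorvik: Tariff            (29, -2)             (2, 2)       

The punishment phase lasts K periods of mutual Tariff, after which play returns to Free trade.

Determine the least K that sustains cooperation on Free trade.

2

Need Σ_{k=1}^{K} δ^k ≥ (29−14)/(14−2) = 1.2500 at δ = 3/4.
At K = 1 the sum is 0.7500 < 1.2500; at K = 2 it is 1.3125 ≥ 1.2500.
So the minimum punishment length is K = 2.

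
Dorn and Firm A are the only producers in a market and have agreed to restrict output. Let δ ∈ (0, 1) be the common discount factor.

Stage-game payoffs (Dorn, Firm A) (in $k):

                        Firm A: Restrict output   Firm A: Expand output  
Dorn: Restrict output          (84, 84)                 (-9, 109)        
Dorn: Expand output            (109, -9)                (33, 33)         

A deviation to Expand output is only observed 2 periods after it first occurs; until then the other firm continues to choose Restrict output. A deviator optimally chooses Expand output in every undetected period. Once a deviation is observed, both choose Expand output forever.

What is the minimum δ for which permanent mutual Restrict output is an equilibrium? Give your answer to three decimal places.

Deviating for the 2 undetected periods gains 109−84 = 25 per period over cooperation, then loses 84−33 = 51 per period forever once punishment starts.
Gain: 25(1 + δ + … + δ^1); loss: 51·δ^2/(1−δ).
No profitable deviation ⇔ 25(1−δ^2) ≤ 51·δ^2, i.e. δ^2 ≥ 25/(25+51) = 25/76.
Hence δ ≥ (25/76)^(1/2) ≈ 0.574.

0.574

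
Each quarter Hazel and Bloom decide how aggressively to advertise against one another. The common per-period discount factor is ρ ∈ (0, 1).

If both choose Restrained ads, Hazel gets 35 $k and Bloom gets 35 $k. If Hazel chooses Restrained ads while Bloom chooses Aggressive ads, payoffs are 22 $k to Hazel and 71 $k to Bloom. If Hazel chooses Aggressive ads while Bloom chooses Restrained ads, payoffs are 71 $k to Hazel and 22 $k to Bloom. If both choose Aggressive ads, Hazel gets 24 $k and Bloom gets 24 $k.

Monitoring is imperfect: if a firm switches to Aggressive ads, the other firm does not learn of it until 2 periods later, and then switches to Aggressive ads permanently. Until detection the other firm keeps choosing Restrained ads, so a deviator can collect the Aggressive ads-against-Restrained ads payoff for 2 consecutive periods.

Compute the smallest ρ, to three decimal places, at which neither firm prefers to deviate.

A deviator earns 71 for 2 periods, then 24 forever; cooperating earns 35 forever. Multiplying the IC by (1−ρ):
35 ≥ 71(1−ρ^2) + 24ρ^2, so 47·ρ^2 ≥ 36 and ρ^2 ≥ 36/47.
ρ ≥ (36/47)^(1/2) ≈ 0.875.

0.875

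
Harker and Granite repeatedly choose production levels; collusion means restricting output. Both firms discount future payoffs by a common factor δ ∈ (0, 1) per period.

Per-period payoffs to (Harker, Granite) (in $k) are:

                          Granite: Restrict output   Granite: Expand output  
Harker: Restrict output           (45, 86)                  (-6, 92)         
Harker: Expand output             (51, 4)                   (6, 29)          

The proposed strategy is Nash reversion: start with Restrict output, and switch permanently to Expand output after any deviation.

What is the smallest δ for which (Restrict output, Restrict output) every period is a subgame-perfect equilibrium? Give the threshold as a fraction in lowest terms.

Harker: cooperation gives 45 each period; deviation gives 51 once then 6 forever.
  45/(1−δ) ≥ 51 + 6δ/(1−δ) ⇒ δ ≥ 6/45 = 2/15.
Granite: cooperation gives 86 each period; deviation gives 92 once then 29 forever.
  δ ≥ 6/63 = 2/21.
Both must hold, so the binding constraint is Harker's: δ ≥ 2/15.

2/15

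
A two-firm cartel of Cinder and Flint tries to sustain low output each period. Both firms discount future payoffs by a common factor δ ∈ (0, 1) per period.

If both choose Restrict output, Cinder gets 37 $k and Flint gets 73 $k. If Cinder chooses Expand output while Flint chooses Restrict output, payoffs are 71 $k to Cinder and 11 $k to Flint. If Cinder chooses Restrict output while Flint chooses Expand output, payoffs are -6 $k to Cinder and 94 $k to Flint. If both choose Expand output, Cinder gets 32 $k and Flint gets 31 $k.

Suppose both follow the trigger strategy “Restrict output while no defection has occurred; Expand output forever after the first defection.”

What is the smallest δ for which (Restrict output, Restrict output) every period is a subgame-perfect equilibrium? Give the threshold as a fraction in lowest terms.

For Cinder: deviation gain 71−37 = 34, per-period punishment loss 37−32 = 5. IC gives δ ≥ 34/39.
For Flint: gain 21, loss 42 per period, so δ ≥ 21/63 = 1/3.
The tighter constraint is Cinder's, so cooperation needs δ ≥ 34/39.

34/39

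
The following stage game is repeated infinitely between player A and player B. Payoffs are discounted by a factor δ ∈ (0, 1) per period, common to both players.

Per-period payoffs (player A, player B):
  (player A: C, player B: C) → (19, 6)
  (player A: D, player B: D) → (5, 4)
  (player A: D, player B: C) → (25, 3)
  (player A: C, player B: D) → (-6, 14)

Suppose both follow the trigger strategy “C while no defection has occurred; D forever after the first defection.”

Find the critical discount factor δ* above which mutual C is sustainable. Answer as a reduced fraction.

4/5

For player A: deviation gain 25−19 = 6, per-period punishment loss 19−5 = 14. IC gives δ ≥ 6/20 = 3/10.
For player B: gain 8, loss 2 per period, so δ ≥ 8/10 = 4/5.
The tighter constraint is player B's, so cooperation needs δ ≥ 4/5.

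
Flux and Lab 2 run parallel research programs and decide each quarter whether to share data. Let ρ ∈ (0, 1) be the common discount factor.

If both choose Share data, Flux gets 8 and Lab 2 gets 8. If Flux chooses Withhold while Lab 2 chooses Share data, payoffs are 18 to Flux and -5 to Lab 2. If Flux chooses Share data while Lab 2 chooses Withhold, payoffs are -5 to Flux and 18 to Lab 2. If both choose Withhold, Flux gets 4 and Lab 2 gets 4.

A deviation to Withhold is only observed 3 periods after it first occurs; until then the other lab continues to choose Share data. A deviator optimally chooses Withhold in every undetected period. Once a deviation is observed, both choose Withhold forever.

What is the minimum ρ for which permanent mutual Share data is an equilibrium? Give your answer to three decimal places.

The best deviation is to choose Withhold for all 3 undetected periods, earning 18 each, then 4 forever once detected.
Deviation value: 18(1−ρ^3)/(1−ρ) + 4ρ^3/(1−ρ); cooperation value: 8/(1−ρ).
IC: 8 ≥ 18(1−ρ^3) + 4ρ^3 = 18 − 14ρ^3.
So ρ^3 ≥ 10/14 = 5/7, giving ρ ≥ (5/7)^(1/3) ≈ 0.894.

0.894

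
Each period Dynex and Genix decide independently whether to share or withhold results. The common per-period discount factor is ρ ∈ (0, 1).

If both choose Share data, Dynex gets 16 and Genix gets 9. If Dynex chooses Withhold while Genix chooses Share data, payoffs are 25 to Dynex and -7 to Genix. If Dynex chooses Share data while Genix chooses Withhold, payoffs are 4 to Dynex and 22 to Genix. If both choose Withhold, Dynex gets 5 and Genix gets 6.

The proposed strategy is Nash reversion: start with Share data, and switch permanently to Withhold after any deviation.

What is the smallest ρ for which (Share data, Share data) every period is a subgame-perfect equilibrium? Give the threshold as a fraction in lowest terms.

For Dynex: deviation gain 25−16 = 9, per-period punishment loss 16−5 = 11. IC gives ρ ≥ 9/20.
For Genix: gain 13, loss 3 per period, so ρ ≥ 13/16.
The tighter constraint is Genix's, so cooperation needs ρ ≥ 13/16.

13/16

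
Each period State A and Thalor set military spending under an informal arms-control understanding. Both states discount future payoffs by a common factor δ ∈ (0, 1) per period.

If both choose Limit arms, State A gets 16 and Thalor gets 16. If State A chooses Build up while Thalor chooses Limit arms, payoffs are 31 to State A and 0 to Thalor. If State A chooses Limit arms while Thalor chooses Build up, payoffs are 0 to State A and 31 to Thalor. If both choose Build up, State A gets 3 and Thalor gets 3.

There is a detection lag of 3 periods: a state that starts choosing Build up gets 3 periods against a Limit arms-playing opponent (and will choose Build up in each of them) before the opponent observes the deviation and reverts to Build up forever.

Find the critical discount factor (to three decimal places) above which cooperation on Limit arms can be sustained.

A deviator earns 31 for 3 periods, then 3 forever; cooperating earns 16 forever. Multiplying the IC by (1−δ):
16 ≥ 31(1−δ^3) + 3δ^3, so 28·δ^3 ≥ 15 and δ^3 ≥ 15/28.
δ ≥ (15/28)^(1/3) ≈ 0.812.

0.812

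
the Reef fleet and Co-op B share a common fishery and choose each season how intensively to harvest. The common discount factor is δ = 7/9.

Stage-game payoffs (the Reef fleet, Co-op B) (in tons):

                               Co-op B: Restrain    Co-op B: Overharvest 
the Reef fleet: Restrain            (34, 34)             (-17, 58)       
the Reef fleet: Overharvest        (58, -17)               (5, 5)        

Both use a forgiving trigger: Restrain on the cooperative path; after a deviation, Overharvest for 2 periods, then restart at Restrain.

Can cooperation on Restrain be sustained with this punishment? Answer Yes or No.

A one-shot deviation gives 58 now, then 5 for 2 periods, then back to 34.
Gain from deviating: (58−34) today; loss: (34−5) in each of the next 2 periods.
No-deviation condition: (34−5)(δ+…+δ^2) ≥ 58−34, i.e. δ+…+δ^2 ≥ 24/29.
At δ = 7/9: δ+…+δ^2 = 1.3827 ≥ 0.8276.
So cooperation is sustainable.

Yes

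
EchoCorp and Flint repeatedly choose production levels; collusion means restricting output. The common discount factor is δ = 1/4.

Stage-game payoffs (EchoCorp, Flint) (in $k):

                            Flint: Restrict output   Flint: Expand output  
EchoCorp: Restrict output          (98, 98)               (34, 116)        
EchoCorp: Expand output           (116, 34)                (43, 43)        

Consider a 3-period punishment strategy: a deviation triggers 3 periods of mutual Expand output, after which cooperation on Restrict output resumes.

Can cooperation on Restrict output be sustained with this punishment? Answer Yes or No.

Yes

Comparing payoff streams over the 4 periods until play realigns: cooperate → 98(1+δ+…+δ^3); deviate → 116 + 43(δ+…+δ^3).
Cooperation is sustained iff (98−43)(δ+…+δ^3) ≥ 116−98.
δ+…+δ^3 = 1/4·(1−(1/4)^3)/(1−1/4) = 0.3281, and (116−98)/(98−43) = 0.3273.
0.3281 ≥ 0.3273, so cooperation is sustainable.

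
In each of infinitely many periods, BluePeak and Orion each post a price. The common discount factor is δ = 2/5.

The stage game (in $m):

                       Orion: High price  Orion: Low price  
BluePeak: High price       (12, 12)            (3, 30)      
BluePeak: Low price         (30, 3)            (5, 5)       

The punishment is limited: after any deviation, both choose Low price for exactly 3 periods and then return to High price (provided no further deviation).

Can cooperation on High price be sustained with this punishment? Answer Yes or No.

No

Comparing payoff streams over the 4 periods until play realigns: cooperate → 12(1+δ+…+δ^3); deviate → 30 + 5(δ+…+δ^3).
Cooperation is sustained iff (12−5)(δ+…+δ^3) ≥ 30−12.
δ+…+δ^3 = 2/5·(1−(2/5)^3)/(1−2/5) = 0.6240, and (30−12)/(12−5) = 2.5714.
0.6240 < 2.5714, so cooperation is not sustainable.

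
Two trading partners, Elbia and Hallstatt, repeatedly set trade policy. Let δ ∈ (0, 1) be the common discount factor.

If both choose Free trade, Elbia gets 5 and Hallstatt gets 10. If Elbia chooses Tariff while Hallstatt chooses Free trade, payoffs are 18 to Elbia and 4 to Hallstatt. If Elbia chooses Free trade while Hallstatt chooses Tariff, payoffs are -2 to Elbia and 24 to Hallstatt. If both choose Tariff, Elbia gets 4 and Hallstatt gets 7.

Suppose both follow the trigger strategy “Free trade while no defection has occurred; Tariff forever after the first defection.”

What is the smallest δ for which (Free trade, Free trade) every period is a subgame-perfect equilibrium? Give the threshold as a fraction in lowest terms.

Elbia: cooperation gives 5 each period; deviation gives 18 once then 4 forever.
  5/(1−δ) ≥ 18 + 4δ/(1−δ) ⇒ δ ≥ 13/14.
Hallstatt: cooperation gives 10 each period; deviation gives 24 once then 7 forever.
  δ ≥ 14/17.
Both must hold, so the binding constraint is Elbia's: δ ≥ 13/14.

13/14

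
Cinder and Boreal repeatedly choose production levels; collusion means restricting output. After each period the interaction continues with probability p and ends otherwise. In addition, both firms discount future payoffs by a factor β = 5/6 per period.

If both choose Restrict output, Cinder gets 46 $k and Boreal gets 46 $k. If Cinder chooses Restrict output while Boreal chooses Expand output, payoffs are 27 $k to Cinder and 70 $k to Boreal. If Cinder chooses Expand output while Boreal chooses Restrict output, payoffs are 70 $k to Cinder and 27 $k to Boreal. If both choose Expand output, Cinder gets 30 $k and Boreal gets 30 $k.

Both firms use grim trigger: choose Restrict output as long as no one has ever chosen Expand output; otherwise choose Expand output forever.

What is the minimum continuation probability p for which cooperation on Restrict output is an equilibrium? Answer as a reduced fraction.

Expected continuation weight on next period's payoff is β·p = 5/6·p, which plays the role of the discount factor.
Cooperation requires 5/6·p ≥ (70−46)/(70−30) = 3/5, hence p ≥ 18/25.

18/25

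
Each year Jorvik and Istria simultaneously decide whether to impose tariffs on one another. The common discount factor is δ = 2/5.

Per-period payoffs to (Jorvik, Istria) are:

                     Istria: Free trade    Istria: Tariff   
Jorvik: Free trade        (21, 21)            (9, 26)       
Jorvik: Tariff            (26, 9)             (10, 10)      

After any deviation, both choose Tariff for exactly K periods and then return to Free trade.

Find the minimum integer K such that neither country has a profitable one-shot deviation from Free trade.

No profitable deviation requires (21−10)(δ+…+δ^K) ≥ 26−21, i.e. δ+…+δ^K ≥ 5/11 ≈ 0.4545.
With δ = 2/5, the partial sums are K=1: 0.4000, K=2: 0.5600.
K = 2 is the first length at which the sum reaches 0.4545.

2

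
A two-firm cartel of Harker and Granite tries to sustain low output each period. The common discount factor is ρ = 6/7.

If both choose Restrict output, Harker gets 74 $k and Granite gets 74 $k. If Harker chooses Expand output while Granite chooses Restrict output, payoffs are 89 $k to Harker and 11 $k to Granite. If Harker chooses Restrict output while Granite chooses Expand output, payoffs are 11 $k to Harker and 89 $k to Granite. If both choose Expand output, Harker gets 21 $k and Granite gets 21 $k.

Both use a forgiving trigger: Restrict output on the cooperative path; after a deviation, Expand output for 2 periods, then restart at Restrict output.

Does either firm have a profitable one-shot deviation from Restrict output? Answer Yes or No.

Comparing payoff streams over the 3 periods until play realigns: cooperate → 74(1+ρ+…+ρ^2); deviate → 89 + 21(ρ+…+ρ^2).
Cooperation is sustained iff (74−21)(ρ+…+ρ^2) ≥ 89−74.
ρ+…+ρ^2 = 6/7·(1−(6/7)^2)/(1−6/7) = 1.5918, and (89−74)/(74−21) = 0.2830.
1.5918 ≥ 0.2830, so cooperation is sustainable.

No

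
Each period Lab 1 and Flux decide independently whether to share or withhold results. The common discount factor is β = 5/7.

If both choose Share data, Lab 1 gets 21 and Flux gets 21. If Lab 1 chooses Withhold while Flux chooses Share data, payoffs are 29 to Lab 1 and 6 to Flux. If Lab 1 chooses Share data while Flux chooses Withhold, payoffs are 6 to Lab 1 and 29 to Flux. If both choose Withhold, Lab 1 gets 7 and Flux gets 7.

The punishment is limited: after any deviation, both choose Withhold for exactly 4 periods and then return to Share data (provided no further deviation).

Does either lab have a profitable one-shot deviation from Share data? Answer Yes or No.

Comparing payoff streams over the 5 periods until play realigns: cooperate → 21(1+β+…+β^4); deviate → 29 + 7(β+…+β^4).
Cooperation is sustained iff (21−7)(β+…+β^4) ≥ 29−21.
β+…+β^4 = 5/7·(1−(5/7)^4)/(1−5/7) = 1.8492, and (29−21)/(21−7) = 0.5714.
1.8492 ≥ 0.5714, so cooperation is sustainable.

No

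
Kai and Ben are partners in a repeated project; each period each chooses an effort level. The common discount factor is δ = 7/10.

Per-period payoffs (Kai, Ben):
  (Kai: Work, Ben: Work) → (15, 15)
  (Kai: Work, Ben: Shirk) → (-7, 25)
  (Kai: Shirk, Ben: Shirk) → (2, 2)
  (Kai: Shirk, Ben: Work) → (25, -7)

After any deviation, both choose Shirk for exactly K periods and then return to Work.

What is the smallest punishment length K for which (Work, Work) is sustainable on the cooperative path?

2

Need Σ_{k=1}^{K} δ^k ≥ (25−15)/(15−2) = 0.7692 at δ = 7/10.
At K = 1 the sum is 0.7000 < 0.7692; at K = 2 it is 1.1900 ≥ 0.7692.
So the minimum punishment length is K = 2.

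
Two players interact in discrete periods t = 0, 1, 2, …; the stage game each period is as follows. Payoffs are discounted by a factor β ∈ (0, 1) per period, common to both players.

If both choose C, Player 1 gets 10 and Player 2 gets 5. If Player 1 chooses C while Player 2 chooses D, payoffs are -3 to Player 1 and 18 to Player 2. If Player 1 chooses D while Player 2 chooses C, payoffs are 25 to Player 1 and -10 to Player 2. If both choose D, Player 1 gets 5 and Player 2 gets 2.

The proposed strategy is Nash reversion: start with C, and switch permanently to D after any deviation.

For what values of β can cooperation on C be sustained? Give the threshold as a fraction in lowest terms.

For Player 1: deviation gain 25−10 = 15, per-period punishment loss 10−5 = 5. IC gives β ≥ 15/20 = 3/4.
For Player 2: gain 13, loss 3 per period, so β ≥ 13/16.
The tighter constraint is Player 2's, so cooperation needs β ≥ 13/16.

13/16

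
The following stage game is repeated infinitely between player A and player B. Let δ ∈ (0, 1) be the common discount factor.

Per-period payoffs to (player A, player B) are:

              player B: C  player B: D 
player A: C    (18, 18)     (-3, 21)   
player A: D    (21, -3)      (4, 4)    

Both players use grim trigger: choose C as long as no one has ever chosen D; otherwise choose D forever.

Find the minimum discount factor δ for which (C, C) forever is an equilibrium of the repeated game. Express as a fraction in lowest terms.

Cooperation forever yields 18 each period: 18/(1−δ).
Deviating yields 21 once, then 4 forever: 21 + 4δ/(1−δ).
No profitable deviation requires 18/(1−δ) ≥ 21 + 4δ/(1−δ).
Multiplying by (1−δ): 18 ≥ 21(1−δ) + 4δ = 21 − 17δ.
So 17δ ≥ 3, i.e. δ ≥ 3/17.

3/17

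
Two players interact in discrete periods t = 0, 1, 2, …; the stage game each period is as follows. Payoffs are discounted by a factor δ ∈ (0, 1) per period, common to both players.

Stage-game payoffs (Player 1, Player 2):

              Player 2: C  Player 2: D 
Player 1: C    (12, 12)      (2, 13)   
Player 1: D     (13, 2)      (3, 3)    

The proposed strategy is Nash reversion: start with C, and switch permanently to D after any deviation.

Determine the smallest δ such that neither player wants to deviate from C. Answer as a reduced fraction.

1/10

Under grim trigger the critical discount factor is (T−C)/(T−P) with T = 13, C = 12, P = 3.
δ* = (13−12)/(13−3) = 1/10.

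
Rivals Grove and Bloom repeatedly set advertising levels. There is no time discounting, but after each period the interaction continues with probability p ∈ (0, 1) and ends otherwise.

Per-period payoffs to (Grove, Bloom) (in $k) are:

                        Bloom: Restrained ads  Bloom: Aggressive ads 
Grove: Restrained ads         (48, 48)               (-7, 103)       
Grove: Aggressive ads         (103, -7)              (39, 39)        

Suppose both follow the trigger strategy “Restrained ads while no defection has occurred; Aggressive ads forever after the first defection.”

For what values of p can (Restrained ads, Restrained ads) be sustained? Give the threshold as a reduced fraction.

55/64

With no time discounting, the continuation probability p plays the role of the discount factor.
Grim-trigger IC: 48/(1−p) ≥ 103 + 39p/(1−p) ⇒ p ≥ (103−48)/(103−39) = 55/64.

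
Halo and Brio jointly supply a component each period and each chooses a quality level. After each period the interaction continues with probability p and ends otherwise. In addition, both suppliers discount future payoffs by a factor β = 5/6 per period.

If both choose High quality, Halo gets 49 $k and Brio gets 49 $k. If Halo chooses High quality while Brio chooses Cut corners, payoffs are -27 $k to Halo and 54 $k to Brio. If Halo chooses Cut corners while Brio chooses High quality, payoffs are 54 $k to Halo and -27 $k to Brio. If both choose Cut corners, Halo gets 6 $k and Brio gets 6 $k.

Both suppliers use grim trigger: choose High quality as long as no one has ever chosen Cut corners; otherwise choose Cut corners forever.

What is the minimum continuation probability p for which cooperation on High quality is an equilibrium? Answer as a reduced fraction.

Expected continuation weight on next period's payoff is β·p = 5/6·p, which plays the role of the discount factor.
Cooperation requires 5/6·p ≥ (54−49)/(54−6) = 5/48, hence p ≥ 1/8.

1/8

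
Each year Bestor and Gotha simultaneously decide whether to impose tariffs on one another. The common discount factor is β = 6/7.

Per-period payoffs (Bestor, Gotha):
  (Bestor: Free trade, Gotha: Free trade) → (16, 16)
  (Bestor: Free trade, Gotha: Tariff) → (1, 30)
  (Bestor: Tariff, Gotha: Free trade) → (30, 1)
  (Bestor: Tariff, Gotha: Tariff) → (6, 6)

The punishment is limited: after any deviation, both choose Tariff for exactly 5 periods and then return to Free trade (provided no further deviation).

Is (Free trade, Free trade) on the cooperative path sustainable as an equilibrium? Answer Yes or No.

Yes

A one-shot deviation gives 30 now, then 6 for 5 periods, then back to 16.
Gain from deviating: (30−16) today; loss: (16−6) in each of the next 5 periods.
No-deviation condition: (16−6)(β+…+β^5) ≥ 30−16, i.e. β+…+β^5 ≥ 7/5.
At β = 6/7: β+…+β^5 = 3.2240 ≥ 1.4000.
So cooperation is sustainable.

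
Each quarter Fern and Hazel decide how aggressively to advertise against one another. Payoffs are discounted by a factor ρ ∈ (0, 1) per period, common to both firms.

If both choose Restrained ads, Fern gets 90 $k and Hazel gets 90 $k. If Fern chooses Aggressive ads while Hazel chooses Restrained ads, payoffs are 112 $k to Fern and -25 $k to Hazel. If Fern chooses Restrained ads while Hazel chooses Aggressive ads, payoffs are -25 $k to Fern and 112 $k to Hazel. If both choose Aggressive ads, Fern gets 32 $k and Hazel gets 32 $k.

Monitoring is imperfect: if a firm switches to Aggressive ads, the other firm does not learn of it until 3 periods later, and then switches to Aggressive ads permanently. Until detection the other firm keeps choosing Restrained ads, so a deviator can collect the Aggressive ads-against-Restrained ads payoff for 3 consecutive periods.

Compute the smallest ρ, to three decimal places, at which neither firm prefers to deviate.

Deviating for the 3 undetected periods gains 112−90 = 22 per period over cooperation, then loses 90−32 = 58 per period forever once punishment starts.
Gain: 22(1 + ρ + … + ρ^2); loss: 58·ρ^3/(1−ρ).
No profitable deviation ⇔ 22(1−ρ^3) ≤ 58·ρ^3, i.e. ρ^3 ≥ 22/(22+58) = 11/40.
Hence ρ ≥ (11/40)^(1/3) ≈ 0.650.

0.650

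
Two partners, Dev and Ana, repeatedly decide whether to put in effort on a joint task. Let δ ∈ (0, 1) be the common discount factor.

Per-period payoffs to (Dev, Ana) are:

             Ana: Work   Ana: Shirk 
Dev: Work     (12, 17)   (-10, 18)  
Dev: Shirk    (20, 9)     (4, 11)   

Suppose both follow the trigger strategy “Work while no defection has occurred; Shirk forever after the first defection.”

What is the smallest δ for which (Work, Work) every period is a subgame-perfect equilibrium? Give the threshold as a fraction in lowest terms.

1/2

Dev: cooperation gives 12 each period; deviation gives 20 once then 4 forever.
  12/(1−δ) ≥ 20 + 4δ/(1−δ) ⇒ δ ≥ 8/16 = 1/2.
Ana: cooperation gives 17 each period; deviation gives 18 once then 11 forever.
  δ ≥ 1/7.
Both must hold, so the binding constraint is Dev's: δ ≥ 1/2.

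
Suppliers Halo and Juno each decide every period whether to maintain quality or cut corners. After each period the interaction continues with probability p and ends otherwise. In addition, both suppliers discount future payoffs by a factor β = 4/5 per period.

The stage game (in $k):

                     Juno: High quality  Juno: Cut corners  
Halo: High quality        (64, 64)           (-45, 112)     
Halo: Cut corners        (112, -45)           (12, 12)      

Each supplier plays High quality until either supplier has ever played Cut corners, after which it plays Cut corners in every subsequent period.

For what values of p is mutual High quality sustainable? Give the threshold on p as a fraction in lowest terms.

3/5

With continuation probability p and discount β, the effective per-period discount factor is βp.
Grim-trigger IC: βp ≥ (112−64)/(112−12) = 12/25.
So p ≥ (12/25)/(4/5) = 3/5.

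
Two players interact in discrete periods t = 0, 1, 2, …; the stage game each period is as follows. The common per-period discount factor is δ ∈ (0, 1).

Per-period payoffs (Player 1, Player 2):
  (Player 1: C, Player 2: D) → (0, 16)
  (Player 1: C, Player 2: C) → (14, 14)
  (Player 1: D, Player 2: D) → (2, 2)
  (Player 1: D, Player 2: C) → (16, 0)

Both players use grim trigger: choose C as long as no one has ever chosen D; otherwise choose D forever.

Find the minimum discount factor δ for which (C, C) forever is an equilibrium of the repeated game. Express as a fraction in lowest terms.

1/7

14/(1−δ) ≥ 16 + 2δ/(1−δ)
14 ≥ 16 − 14δ
δ ≥ 2/14 = 1/7.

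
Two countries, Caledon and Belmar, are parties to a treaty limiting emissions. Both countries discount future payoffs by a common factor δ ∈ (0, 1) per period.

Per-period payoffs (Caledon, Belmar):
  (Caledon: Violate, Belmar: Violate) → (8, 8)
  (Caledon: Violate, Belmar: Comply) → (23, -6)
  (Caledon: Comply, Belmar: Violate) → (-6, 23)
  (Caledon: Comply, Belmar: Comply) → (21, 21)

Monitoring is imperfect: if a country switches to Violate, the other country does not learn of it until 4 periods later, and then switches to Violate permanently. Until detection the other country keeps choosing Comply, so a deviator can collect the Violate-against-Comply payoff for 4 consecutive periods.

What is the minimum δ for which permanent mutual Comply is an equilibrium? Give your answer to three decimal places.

The best deviation is to choose Violate for all 4 undetected periods, earning 23 each, then 8 forever once detected.
Deviation value: 23(1−δ^4)/(1−δ) + 8δ^4/(1−δ); cooperation value: 21/(1−δ).
IC: 21 ≥ 23(1−δ^4) + 8δ^4 = 23 − 15δ^4.
So δ^4 ≥ 2/15, giving δ ≥ (2/15)^(1/4) ≈ 0.604.

0.604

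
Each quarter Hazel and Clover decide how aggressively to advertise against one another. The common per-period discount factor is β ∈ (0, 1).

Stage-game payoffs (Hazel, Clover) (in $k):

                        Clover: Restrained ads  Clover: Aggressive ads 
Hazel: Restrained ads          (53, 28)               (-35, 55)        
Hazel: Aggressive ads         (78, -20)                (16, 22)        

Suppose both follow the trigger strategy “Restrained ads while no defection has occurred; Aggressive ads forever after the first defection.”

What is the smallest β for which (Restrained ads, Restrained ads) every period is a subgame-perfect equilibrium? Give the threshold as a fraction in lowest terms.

9/11

Hazel's threshold: (78−53)/(78−16) = 25/62.
Clover's threshold: (55−28)/(55−22) = 9/11.
25/62 < 9/11, so Clover binds and β* = 9/11.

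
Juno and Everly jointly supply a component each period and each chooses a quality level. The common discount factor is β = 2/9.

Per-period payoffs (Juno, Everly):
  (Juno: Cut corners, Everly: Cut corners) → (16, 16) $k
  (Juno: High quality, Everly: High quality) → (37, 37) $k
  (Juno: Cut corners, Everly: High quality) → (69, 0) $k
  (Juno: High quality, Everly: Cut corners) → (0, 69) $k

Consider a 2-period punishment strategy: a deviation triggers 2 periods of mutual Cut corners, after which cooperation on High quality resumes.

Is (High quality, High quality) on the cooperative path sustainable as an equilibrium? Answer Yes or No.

No

Comparing payoff streams over the 3 periods until play realigns: cooperate → 37(1+β+…+β^2); deviate → 69 + 16(β+…+β^2).
Cooperation is sustained iff (37−16)(β+…+β^2) ≥ 69−37.
β+…+β^2 = 2/9·(1−(2/9)^2)/(1−2/9) = 0.2716, and (69−37)/(37−16) = 1.5238.
0.2716 < 1.5238, so cooperation is not sustainable.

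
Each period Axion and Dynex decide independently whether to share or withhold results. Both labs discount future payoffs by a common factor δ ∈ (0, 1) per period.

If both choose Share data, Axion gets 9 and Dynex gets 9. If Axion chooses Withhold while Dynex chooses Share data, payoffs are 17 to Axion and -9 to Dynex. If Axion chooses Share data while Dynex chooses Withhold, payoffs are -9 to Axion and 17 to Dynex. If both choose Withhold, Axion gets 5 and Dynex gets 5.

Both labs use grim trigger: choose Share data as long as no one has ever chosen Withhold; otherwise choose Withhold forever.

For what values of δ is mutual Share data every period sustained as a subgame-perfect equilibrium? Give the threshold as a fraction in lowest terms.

One-period gain from deviating is 17 − 9 = 8. The loss is 9 − 5 = 4 in every subsequent period, with present value 4·δ/(1−δ).
Deviation is unprofitable when 4·δ/(1−δ) ≥ 8, i.e. δ/(1−δ) ≥ 2.
Equivalently δ ≥ 8/(8+4) = 2/3.

2/3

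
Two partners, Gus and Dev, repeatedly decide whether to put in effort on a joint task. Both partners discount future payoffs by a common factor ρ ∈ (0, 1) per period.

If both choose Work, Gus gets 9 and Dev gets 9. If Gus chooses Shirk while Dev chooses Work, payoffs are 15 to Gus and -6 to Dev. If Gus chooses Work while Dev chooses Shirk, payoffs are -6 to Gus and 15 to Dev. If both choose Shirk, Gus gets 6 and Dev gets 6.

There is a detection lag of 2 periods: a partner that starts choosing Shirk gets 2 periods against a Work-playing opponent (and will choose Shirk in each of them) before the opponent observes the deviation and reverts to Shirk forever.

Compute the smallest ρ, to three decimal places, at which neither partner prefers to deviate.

0.816

Deviating for the 2 undetected periods gains 15−9 = 6 per period over cooperation, then loses 9−6 = 3 per period forever once punishment starts.
Gain: 6(1 + ρ + … + ρ^1); loss: 3·ρ^2/(1−ρ).
No profitable deviation ⇔ 6(1−ρ^2) ≤ 3·ρ^2, i.e. ρ^2 ≥ 6/(6+3) = 2/3.
Hence ρ ≥ (2/3)^(1/2) ≈ 0.816.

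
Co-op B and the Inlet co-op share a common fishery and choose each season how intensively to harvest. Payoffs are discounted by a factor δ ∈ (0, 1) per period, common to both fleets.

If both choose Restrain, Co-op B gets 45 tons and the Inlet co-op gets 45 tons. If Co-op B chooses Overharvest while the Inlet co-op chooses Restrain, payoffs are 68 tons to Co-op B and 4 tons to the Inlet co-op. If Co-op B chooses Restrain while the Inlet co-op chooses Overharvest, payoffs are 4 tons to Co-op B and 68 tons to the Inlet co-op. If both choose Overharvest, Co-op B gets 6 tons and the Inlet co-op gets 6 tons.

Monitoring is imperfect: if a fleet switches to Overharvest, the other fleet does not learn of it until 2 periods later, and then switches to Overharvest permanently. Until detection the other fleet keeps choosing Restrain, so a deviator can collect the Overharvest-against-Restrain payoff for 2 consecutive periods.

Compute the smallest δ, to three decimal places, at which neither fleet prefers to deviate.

0.609

The best deviation is to choose Overharvest for all 2 undetected periods, earning 68 each, then 6 forever once detected.
Deviation value: 68(1−δ^2)/(1−δ) + 6δ^2/(1−δ); cooperation value: 45/(1−δ).
IC: 45 ≥ 68(1−δ^2) + 6δ^2 = 68 − 62δ^2.
So δ^2 ≥ 23/62, giving δ ≥ (23/62)^(1/2) ≈ 0.609.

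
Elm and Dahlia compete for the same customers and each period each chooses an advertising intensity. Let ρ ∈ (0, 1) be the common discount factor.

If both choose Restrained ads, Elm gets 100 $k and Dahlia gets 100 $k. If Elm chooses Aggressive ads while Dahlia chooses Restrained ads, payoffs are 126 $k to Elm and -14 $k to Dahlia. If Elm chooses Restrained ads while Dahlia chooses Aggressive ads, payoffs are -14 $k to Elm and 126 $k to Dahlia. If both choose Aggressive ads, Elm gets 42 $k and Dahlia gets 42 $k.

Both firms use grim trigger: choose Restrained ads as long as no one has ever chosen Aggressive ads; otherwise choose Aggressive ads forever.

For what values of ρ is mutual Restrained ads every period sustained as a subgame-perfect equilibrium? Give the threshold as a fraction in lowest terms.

13/42

Under grim trigger the critical discount factor is (T−C)/(T−P) with T = 126, C = 100, P = 42.
ρ* = (126−100)/(126−42) = 26/84 = 13/42.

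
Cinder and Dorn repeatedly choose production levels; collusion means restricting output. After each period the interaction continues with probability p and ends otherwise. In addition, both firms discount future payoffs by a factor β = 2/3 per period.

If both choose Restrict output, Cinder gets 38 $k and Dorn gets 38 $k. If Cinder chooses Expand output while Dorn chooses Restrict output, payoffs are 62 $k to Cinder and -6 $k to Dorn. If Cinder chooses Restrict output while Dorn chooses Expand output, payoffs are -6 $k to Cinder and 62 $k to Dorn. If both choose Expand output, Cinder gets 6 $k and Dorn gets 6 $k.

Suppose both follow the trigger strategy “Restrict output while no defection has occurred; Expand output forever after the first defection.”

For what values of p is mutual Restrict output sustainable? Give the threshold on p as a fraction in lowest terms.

Expected continuation weight on next period's payoff is β·p = 2/3·p, which plays the role of the discount factor.
Cooperation requires 2/3·p ≥ (62−38)/(62−6) = 3/7, hence p ≥ 9/14.

9/14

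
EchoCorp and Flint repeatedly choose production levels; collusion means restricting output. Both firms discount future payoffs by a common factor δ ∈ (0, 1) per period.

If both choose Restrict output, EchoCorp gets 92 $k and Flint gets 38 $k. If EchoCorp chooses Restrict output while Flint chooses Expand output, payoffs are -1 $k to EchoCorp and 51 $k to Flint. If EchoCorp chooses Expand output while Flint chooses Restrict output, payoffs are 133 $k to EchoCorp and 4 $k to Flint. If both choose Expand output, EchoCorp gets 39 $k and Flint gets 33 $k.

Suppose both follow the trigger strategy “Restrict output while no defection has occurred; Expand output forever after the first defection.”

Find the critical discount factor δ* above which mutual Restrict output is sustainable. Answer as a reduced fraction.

EchoCorp's threshold: (133−92)/(133−39) = 41/94.
Flint's threshold: (51−38)/(51−33) = 13/18.
41/94 < 13/18, so Flint binds and δ* = 13/18.

13/18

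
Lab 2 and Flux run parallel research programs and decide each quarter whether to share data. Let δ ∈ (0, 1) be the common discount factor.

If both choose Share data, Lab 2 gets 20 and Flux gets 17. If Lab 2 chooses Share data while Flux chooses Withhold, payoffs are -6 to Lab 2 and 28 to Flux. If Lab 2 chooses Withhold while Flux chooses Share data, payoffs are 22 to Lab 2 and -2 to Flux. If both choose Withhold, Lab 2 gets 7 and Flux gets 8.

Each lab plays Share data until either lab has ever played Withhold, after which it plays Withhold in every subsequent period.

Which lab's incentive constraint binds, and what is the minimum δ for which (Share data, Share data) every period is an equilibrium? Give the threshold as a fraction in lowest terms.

For Lab 2: deviation gain 22−20 = 2, per-period punishment loss 20−7 = 13. IC gives δ ≥ 2/15.
For Flux: gain 11, loss 9 per period, so δ ≥ 11/20.
The tighter constraint is Flux's, so cooperation needs δ ≥ 11/20.

Flux; δ ≥ 11/20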